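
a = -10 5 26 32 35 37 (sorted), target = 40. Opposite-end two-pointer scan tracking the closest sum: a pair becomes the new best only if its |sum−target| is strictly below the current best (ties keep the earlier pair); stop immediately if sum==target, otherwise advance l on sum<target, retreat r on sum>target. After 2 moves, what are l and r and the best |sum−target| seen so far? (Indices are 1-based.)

l=2, r=5, best |Δ|=2

[1,6] -10+37=27 d=13 * → l++
[2,6] 5+37=42 d=2 * → r--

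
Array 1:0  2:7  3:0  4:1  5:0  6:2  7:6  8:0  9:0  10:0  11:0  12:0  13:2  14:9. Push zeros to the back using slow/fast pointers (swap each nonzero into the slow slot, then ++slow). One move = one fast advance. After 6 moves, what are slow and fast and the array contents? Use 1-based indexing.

slow=4, fast=7, a=[7, 1, 2, 0, 0, 0, 6, 0, 0, 0, 0, 0, 2, 9]

(s=1,f=1) a[fast]=0 → fast++
(s=1,f=2) a[fast]=7≠0 swap→a[1]=7 → slow++,fast++
(s=2,f=3) a[fast]=0 → fast++
(s=2,f=4) a[fast]=1≠0 swap→a[2]=1 → slow++,fast++
(s=3,f=5) a[fast]=0 → fast++
(s=3,f=6) a[fast]=2≠0 swap→a[3]=2 → slow++,fast++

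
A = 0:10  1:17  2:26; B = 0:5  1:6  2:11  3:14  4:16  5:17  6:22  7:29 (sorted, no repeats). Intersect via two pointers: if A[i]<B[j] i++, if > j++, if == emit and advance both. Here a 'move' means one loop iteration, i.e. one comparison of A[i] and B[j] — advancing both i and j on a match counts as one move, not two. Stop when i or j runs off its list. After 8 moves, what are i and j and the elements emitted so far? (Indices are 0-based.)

i=0 j=0: 10>5, j++
i=0 j=1: 10>6, j++
i=0 j=2: 10<11, i++
i=1 j=2: 17>11, j++
i=1 j=3: 17>14, j++
i=1 j=4: 17>16, j++
i=1 j=5: 17==17 emit, i++,j++
i=2 j=6: 26>22, j++

i=2, j=7, emitted=[17]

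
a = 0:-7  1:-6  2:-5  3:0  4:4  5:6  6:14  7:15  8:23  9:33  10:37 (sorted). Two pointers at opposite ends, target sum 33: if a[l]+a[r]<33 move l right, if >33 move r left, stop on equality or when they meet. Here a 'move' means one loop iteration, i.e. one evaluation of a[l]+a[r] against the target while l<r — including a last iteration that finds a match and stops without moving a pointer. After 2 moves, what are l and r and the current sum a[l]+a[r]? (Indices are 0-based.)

[0,10] -7+37=30 <33 → l++
[1,10] -6+37=31 <33 → l++

l=2, r=10, sum=32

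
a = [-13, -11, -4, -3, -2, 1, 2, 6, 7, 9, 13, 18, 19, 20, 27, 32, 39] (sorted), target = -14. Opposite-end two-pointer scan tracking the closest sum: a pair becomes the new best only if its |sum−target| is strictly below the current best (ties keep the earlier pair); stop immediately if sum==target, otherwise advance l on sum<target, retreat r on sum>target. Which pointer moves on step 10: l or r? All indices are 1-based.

[1,17] -13+39=26 d=40 * → r--
[1,16] -13+32=19 d=33 * → r--
[1,15] -13+27=14 d=28 * → r--
[1,14] -13+20=7 d=21 * → r--
[1,13] -13+19=6 d=20 * → r--
[1,12] -13+18=5 d=19 * → r--
[1,11] -13+13=0 d=14 * → r--
[1,10] -13+9=-4 d=10 * → r--
[1,9] -13+7=-6 d=8 * → r--
[1,8] -13+6=-7 d=7 * → r--

r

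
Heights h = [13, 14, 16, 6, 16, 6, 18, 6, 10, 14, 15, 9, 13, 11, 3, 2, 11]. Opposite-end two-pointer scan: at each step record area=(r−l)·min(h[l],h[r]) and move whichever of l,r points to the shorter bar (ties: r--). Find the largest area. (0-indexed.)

l=0 r=16: min(13,11)*16=176 best=176 *, r--
l=0 r=15: min(13,2)*15=30 best=176, r--
l=0 r=14: min(13,3)*14=42 best=176, r--
l=0 r=13: min(13,11)*13=143 best=176, r--
l=0 r=12: min(13,13)*12=156 best=176, r--
l=0 r=11: min(13,9)*11=99 best=176, r--
l=0 r=10: min(13,15)*10=130 best=176, l++
l=1 r=10: min(14,15)*9=126 best=176, l++
l=2 r=10: min(16,15)*8=120 best=176, r--
l=2 r=9: min(16,14)*7=98 best=176, r--
l=2 r=8: min(16,10)*6=60 best=176, r--
l=2 r=7: min(16,6)*5=30 best=176, r--
l=2 r=6: min(16,18)*4=64 best=176, l++
l=3 r=6: min(6,18)*3=18 best=176, l++
l=4 r=6: min(16,18)*2=32 best=176, l++
l=5 r=6: min(6,18)*1=6 best=176, l++

max area = 176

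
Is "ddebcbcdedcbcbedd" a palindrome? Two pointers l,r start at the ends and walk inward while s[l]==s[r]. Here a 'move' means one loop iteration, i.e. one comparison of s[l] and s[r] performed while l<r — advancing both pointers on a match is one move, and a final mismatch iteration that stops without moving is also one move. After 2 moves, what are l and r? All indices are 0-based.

l=2, r=14

[0,16] 'd'=='d' → l++,r--
[1,15] 'd'=='d' → l++,r--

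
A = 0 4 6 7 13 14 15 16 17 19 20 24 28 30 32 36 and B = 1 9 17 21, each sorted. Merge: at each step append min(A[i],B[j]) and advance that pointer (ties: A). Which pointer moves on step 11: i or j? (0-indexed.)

[i=0,j=0] A[i]=0<=B[j]=1 take 0 → i++
[i=1,j=0] A[i]=4>B[j]=1 take 1 → j++
[i=1,j=1] A[i]=4<=B[j]=9 take 4 → i++
[i=2,j=1] A[i]=6<=B[j]=9 take 6 → i++
[i=3,j=1] A[i]=7<=B[j]=9 take 7 → i++
[i=4,j=1] A[i]=13>B[j]=9 take 9 → j++
[i=4,j=2] A[i]=13<=B[j]=17 take 13 → i++
[i=5,j=2] A[i]=14<=B[j]=17 take 14 → i++
[i=6,j=2] A[i]=15<=B[j]=17 take 15 → i++
[i=7,j=2] A[i]=16<=B[j]=17 take 16 → i++
[i=8,j=2] A[i]=17<=B[j]=17 take 17 → i++

i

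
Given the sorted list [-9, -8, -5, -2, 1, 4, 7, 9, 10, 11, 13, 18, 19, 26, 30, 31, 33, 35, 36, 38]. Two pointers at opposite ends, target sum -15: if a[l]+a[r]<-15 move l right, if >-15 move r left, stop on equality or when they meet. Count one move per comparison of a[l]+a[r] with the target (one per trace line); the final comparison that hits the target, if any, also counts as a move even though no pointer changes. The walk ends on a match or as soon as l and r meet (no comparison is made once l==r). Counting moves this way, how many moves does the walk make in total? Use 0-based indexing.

19 moves

l=0 r=19: -9+38=29 >-15, r--
l=0 r=18: -9+36=27 >-15, r--
l=0 r=17: -9+35=26 >-15, r--
l=0 r=16: -9+33=24 >-15, r--
l=0 r=15: -9+31=22 >-15, r--
l=0 r=14: -9+30=21 >-15, r--
l=0 r=13: -9+26=17 >-15, r--
l=0 r=12: -9+19=10 >-15, r--
l=0 r=11: -9+18=9 >-15, r--
l=0 r=10: -9+13=4 >-15, r--
l=0 r=9: -9+11=2 >-15, r--
l=0 r=8: -9+10=1 >-15, r--
l=0 r=7: -9+9=0 >-15, r--
l=0 r=6: -9+7=-2 >-15, r--
l=0 r=5: -9+4=-5 >-15, r--
l=0 r=4: -9+1=-8 >-15, r--
l=0 r=3: -9+-2=-11 >-15, r--
l=0 r=2: -9+-5=-14 >-15, r--
l=0 r=1: -9+-8=-17 <-15, l++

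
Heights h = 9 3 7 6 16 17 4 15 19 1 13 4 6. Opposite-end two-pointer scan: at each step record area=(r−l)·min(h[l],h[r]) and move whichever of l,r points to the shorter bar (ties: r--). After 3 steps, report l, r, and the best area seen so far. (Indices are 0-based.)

l=1, r=10, best area=90

[0,12] min(9,6)*12=72 best=72 * → r--
[0,11] min(9,4)*11=44 best=72 → r--
[0,10] min(9,13)*10=90 best=90 * → l++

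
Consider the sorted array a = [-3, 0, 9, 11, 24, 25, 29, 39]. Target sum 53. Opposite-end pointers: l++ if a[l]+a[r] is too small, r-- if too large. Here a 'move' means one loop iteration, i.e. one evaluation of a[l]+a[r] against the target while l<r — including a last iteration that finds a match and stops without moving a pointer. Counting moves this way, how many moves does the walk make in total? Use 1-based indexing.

6 moves

[1,8] -3+39=36 <53 → l++
[2,8] 0+39=39 <53 → l++
[3,8] 9+39=48 <53 → l++
[4,8] 11+39=50 <53 → l++
[5,8] 24+39=63 >53 → r--
[5,7] 24+29=53 → found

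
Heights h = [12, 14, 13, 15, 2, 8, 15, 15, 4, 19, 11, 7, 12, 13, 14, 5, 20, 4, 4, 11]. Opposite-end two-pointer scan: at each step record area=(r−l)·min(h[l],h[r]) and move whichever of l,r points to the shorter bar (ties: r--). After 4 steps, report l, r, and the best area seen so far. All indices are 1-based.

l=2, r=17, best area=209

[1,20] min(12,11)*19=209 best=209 * → r--
[1,19] min(12,4)*18=72 best=209 → r--
[1,18] min(12,4)*17=68 best=209 → r--
[1,17] min(12,20)*16=192 best=209 → l++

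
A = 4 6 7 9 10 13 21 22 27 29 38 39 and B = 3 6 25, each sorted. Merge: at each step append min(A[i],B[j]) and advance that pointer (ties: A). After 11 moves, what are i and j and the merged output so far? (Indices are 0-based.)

i=8, j=3, merged so far=[3, 4, 6, 6, 7, 9, 10, 13, 21, 22, 25]

i=0 j=0: A[i]=4>B[j]=3 take 3, j++
i=0 j=1: A[i]=4<=B[j]=6 take 4, i++
i=1 j=1: A[i]=6<=B[j]=6 take 6, i++
i=2 j=1: A[i]=7>B[j]=6 take 6, j++
i=2 j=2: A[i]=7<=B[j]=25 take 7, i++
i=3 j=2: A[i]=9<=B[j]=25 take 9, i++
i=4 j=2: A[i]=10<=B[j]=25 take 10, i++
i=5 j=2: A[i]=13<=B[j]=25 take 13, i++
i=6 j=2: A[i]=21<=B[j]=25 take 21, i++
i=7 j=2: A[i]=22<=B[j]=25 take 22, i++
i=8 j=2: A[i]=27>B[j]=25 take 25, j++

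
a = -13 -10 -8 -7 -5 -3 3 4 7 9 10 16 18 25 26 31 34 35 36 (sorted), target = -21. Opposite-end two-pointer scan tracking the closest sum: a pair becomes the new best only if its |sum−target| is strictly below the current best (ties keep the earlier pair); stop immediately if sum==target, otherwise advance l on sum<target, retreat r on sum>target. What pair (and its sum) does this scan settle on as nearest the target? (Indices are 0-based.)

l=0 r=18: -13+36=23 d=44 *, r--
l=0 r=17: -13+35=22 d=43 *, r--
l=0 r=16: -13+34=21 d=42 *, r--
l=0 r=15: -13+31=18 d=39 *, r--
l=0 r=14: -13+26=13 d=34 *, r--
l=0 r=13: -13+25=12 d=33 *, r--
l=0 r=12: -13+18=5 d=26 *, r--
l=0 r=11: -13+16=3 d=24 *, r--
l=0 r=10: -13+10=-3 d=18 *, r--
l=0 r=9: -13+9=-4 d=17 *, r--
l=0 r=8: -13+7=-6 d=15 *, r--
l=0 r=7: -13+4=-9 d=12 *, r--
l=0 r=6: -13+3=-10 d=11 *, r--
l=0 r=5: -13+-3=-16 d=5 *, r--
l=0 r=4: -13+-5=-18 d=3 *, r--
l=0 r=3: -13+-7=-20 d=1 *, r--
l=0 r=2: -13+-8=-21 d=0 *, stop

pair (-13, -8) with sum -21 (|Δ|=0)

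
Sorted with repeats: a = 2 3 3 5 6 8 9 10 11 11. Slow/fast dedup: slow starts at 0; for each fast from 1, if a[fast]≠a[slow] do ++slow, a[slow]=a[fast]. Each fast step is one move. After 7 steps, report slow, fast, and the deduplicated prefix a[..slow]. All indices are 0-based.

slow=6, fast=8, prefix=[2, 3, 5, 6, 8, 9, 10]

(s=0,f=1) a[fast]=3≠a[slow]=2 write a[1]=3 → slow++,fast++
(s=1,f=2) a[fast]=3=a[slow] dup → fast++
(s=1,f=3) a[fast]=5≠a[slow]=3 write a[2]=5 → slow++,fast++
(s=2,f=4) a[fast]=6≠a[slow]=5 write a[3]=6 → slow++,fast++
(s=3,f=5) a[fast]=8≠a[slow]=6 write a[4]=8 → slow++,fast++
(s=4,f=6) a[fast]=9≠a[slow]=8 write a[5]=9 → slow++,fast++
(s=5,f=7) a[fast]=10≠a[slow]=9 write a[6]=10 → slow++,fast++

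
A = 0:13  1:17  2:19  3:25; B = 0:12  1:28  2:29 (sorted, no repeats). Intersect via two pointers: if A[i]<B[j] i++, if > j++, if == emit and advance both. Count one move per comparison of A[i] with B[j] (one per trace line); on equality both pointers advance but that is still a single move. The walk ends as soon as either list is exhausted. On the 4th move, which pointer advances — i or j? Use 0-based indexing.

i=0 j=0: 13>12, j++
i=0 j=1: 13<28, i++
i=1 j=1: 17<28, i++
i=2 j=1: 19<28, i++

i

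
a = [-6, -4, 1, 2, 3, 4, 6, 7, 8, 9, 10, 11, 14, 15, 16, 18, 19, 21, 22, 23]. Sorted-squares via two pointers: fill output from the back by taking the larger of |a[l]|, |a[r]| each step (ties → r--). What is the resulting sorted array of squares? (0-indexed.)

[1, 4, 9, 16, 16, 36, 36, 49, 64, 81, 100, 121, 196, 225, 256, 324, 361, 441, 484, 529]

[0,19] |-6|<=|23| out[19]=529 → r--
[0,18] |-6|<=|22| out[18]=484 → r--
[0,17] |-6|<=|21| out[17]=441 → r--
[0,16] |-6|<=|19| out[16]=361 → r--
[0,15] |-6|<=|18| out[15]=324 → r--
[0,14] |-6|<=|16| out[14]=256 → r--
[0,13] |-6|<=|15| out[13]=225 → r--
[0,12] |-6|<=|14| out[12]=196 → r--
[0,11] |-6|<=|11| out[11]=121 → r--
[0,10] |-6|<=|10| out[10]=100 → r--
[0,9] |-6|<=|9| out[9]=81 → r--
[0,8] |-6|<=|8| out[8]=64 → r--
[0,7] |-6|<=|7| out[7]=49 → r--
[0,6] |-6|<=|6| out[6]=36 → r--
[0,5] |-6|>|4| out[5]=36 → l++
[1,5] |-4|<=|4| out[4]=16 → r--
[1,4] |-4|>|3| out[3]=16 → l++
[2,4] |1|<=|3| out[2]=9 → r--
[2,3] |1|<=|2| out[1]=4 → r--
[2,2] |1|<=|1| out[0]=1 → r--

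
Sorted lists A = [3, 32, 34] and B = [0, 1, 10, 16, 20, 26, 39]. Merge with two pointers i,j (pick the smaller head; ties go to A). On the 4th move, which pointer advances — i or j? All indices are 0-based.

i=0 j=0: A[i]=3>B[j]=0 take 0, j++
i=0 j=1: A[i]=3>B[j]=1 take 1, j++
i=0 j=2: A[i]=3<=B[j]=10 take 3, i++
i=1 j=2: A[i]=32>B[j]=10 take 10, j++

j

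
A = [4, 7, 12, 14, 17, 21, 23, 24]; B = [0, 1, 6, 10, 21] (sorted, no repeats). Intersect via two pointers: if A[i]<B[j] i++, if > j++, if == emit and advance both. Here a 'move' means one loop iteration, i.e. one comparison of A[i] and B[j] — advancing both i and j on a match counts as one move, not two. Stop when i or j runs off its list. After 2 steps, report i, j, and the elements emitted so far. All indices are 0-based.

i=0, j=2, emitted=[]

i=0 j=0: 4>0, j++
i=0 j=1: 4>1, j++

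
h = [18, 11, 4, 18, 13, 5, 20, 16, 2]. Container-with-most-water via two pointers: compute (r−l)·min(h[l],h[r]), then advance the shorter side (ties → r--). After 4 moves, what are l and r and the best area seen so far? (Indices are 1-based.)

[1,9] min(18,2)*8=16 best=16 * → r--
[1,8] min(18,16)*7=112 best=112 * → r--
[1,7] min(18,20)*6=108 best=112 → l++
[2,7] min(11,20)*5=55 best=112 → l++

l=3, r=7, best area=112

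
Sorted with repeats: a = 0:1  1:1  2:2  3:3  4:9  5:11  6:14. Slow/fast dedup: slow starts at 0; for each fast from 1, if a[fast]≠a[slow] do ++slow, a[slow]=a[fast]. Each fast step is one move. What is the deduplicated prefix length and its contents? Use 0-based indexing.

slow=0 fast=1: a[fast]=1=a[slow] dup, fast++
slow=0 fast=2: a[fast]=2≠a[slow]=1 write a[1]=2, slow++,fast++
slow=1 fast=3: a[fast]=3≠a[slow]=2 write a[2]=3, slow++,fast++
slow=2 fast=4: a[fast]=9≠a[slow]=3 write a[3]=9, slow++,fast++
slow=3 fast=5: a[fast]=11≠a[slow]=9 write a[4]=11, slow++,fast++
slow=4 fast=6: a[fast]=14≠a[slow]=11 write a[5]=14, slow++,fast++

length 6; prefix = [1, 2, 3, 9, 11, 14]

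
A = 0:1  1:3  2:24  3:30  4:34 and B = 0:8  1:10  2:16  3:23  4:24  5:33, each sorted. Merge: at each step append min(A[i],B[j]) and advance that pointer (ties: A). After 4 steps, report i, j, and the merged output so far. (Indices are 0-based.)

[i=0,j=0] A[i]=1<=B[j]=8 take 1 → i++
[i=1,j=0] A[i]=3<=B[j]=8 take 3 → i++
[i=2,j=0] A[i]=24>B[j]=8 take 8 → j++
[i=2,j=1] A[i]=24>B[j]=10 take 10 → j++

i=2, j=2, merged so far=[1, 3, 8, 10]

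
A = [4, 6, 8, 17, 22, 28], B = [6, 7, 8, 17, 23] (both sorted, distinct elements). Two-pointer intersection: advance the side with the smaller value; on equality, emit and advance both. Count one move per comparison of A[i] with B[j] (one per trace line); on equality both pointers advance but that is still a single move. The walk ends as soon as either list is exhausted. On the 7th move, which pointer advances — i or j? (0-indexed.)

j

i=0 j=0: 4<6, i++
i=1 j=0: 6==6 emit, i++,j++
i=2 j=1: 8>7, j++
i=2 j=2: 8==8 emit, i++,j++
i=3 j=3: 17==17 emit, i++,j++
i=4 j=4: 22<23, i++
i=5 j=4: 28>23, j++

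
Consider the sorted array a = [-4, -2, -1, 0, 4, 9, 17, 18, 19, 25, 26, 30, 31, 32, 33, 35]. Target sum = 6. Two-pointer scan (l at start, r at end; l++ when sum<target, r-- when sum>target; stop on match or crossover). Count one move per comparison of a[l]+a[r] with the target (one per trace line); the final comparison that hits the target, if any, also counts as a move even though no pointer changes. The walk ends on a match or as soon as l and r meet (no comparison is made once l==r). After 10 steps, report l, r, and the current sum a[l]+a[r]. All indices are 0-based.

l=0 r=15: -4+35=31 >6, r--
l=0 r=14: -4+33=29 >6, r--
l=0 r=13: -4+32=28 >6, r--
l=0 r=12: -4+31=27 >6, r--
l=0 r=11: -4+30=26 >6, r--
l=0 r=10: -4+26=22 >6, r--
l=0 r=9: -4+25=21 >6, r--
l=0 r=8: -4+19=15 >6, r--
l=0 r=7: -4+18=14 >6, r--
l=0 r=6: -4+17=13 >6, r--

l=0, r=5, sum=5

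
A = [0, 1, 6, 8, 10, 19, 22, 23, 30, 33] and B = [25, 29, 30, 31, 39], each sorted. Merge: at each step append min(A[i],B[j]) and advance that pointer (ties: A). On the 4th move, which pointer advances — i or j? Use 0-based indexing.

i

[i=0,j=0] A[i]=0<=B[j]=25 take 0 → i++
[i=1,j=0] A[i]=1<=B[j]=25 take 1 → i++
[i=2,j=0] A[i]=6<=B[j]=25 take 6 → i++
[i=3,j=0] A[i]=8<=B[j]=25 take 8 → i++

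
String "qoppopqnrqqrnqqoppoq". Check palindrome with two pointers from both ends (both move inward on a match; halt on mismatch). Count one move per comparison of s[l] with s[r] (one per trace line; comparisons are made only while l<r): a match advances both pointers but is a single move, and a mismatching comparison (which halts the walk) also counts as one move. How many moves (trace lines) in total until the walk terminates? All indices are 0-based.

l=0 r=19: 'q'=='q', l++,r--
l=1 r=18: 'o'=='o', l++,r--
l=2 r=17: 'p'=='p', l++,r--
l=3 r=16: 'p'=='p', l++,r--
l=4 r=15: 'o'=='o', l++,r--
l=5 r=14: 'p'!='q', stop

6 moves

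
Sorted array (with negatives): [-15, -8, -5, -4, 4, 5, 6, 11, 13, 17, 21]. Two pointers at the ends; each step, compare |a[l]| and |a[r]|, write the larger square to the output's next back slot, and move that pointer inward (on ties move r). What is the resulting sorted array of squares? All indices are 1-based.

[16, 16, 25, 25, 36, 64, 121, 169, 225, 289, 441]

l=1 r=11: |-15|<=|21| out[11]=441, r--
l=1 r=10: |-15|<=|17| out[10]=289, r--
l=1 r=9: |-15|>|13| out[9]=225, l++
l=2 r=9: |-8|<=|13| out[8]=169, r--
l=2 r=8: |-8|<=|11| out[7]=121, r--
l=2 r=7: |-8|>|6| out[6]=64, l++
l=3 r=7: |-5|<=|6| out[5]=36, r--
l=3 r=6: |-5|<=|5| out[4]=25, r--
l=3 r=5: |-5|>|4| out[3]=25, l++
l=4 r=5: |-4|<=|4| out[2]=16, r--
l=4 r=4: |-4|<=|-4| out[1]=16, r--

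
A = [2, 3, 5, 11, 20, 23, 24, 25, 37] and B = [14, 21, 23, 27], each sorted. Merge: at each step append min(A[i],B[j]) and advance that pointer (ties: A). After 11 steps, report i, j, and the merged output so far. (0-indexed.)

[i=0,j=0] A[i]=2<=B[j]=14 take 2 → i++
[i=1,j=0] A[i]=3<=B[j]=14 take 3 → i++
[i=2,j=0] A[i]=5<=B[j]=14 take 5 → i++
[i=3,j=0] A[i]=11<=B[j]=14 take 11 → i++
[i=4,j=0] A[i]=20>B[j]=14 take 14 → j++
[i=4,j=1] A[i]=20<=B[j]=21 take 20 → i++
[i=5,j=1] A[i]=23>B[j]=21 take 21 → j++
[i=5,j=2] A[i]=23<=B[j]=23 take 23 → i++
[i=6,j=2] A[i]=24>B[j]=23 take 23 → j++
[i=6,j=3] A[i]=24<=B[j]=27 take 24 → i++
[i=7,j=3] A[i]=25<=B[j]=27 take 25 → i++

i=8, j=3, merged so far=[2, 3, 5, 11, 14, 20, 21, 23, 23, 24, 25]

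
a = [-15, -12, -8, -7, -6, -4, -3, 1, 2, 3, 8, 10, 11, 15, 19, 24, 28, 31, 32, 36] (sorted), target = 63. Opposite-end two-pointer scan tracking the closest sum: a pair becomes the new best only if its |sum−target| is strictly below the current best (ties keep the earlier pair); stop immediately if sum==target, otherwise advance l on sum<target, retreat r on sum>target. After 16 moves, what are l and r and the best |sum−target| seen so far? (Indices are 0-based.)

[0,19] -15+36=21 d=42 * → l++
[1,19] -12+36=24 d=39 * → l++
[2,19] -8+36=28 d=35 * → l++
[3,19] -7+36=29 d=34 * → l++
[4,19] -6+36=30 d=33 * → l++
[5,19] -4+36=32 d=31 * → l++
[6,19] -3+36=33 d=30 * → l++
[7,19] 1+36=37 d=26 * → l++
[8,19] 2+36=38 d=25 * → l++
[9,19] 3+36=39 d=24 * → l++
[10,19] 8+36=44 d=19 * → l++
[11,19] 10+36=46 d=17 * → l++
[12,19] 11+36=47 d=16 * → l++
[13,19] 15+36=51 d=12 * → l++
[14,19] 19+36=55 d=8 * → l++
[15,19] 24+36=60 d=3 * → l++

l=16, r=19, best |Δ|=3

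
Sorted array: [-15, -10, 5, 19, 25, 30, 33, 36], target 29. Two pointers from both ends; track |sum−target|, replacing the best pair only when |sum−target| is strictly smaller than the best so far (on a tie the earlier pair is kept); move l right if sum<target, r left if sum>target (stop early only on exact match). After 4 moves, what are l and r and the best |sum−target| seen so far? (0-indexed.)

l=2, r=5, best |Δ|=3

l=0 r=7: -15+36=21 d=8 *, l++
l=1 r=7: -10+36=26 d=3 *, l++
l=2 r=7: 5+36=41 d=12, r--
l=2 r=6: 5+33=38 d=9, r--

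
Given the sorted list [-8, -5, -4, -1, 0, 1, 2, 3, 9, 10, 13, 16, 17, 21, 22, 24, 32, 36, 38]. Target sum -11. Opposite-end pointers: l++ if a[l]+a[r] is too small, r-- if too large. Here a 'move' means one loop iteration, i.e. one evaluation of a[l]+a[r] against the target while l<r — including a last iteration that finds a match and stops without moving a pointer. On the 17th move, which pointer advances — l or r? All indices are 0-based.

l=0 r=18: -8+38=30 >-11, r--
l=0 r=17: -8+36=28 >-11, r--
l=0 r=16: -8+32=24 >-11, r--
l=0 r=15: -8+24=16 >-11, r--
l=0 r=14: -8+22=14 >-11, r--
l=0 r=13: -8+21=13 >-11, r--
l=0 r=12: -8+17=9 >-11, r--
l=0 r=11: -8+16=8 >-11, r--
l=0 r=10: -8+13=5 >-11, r--
l=0 r=9: -8+10=2 >-11, r--
l=0 r=8: -8+9=1 >-11, r--
l=0 r=7: -8+3=-5 >-11, r--
l=0 r=6: -8+2=-6 >-11, r--
l=0 r=5: -8+1=-7 >-11, r--
l=0 r=4: -8+0=-8 >-11, r--
l=0 r=3: -8+-1=-9 >-11, r--
l=0 r=2: -8+-4=-12 <-11, l++

l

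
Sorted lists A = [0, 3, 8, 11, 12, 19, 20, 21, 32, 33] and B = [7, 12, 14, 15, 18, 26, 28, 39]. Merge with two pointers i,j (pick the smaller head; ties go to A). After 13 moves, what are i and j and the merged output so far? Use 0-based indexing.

i=8, j=5, merged so far=[0, 3, 7, 8, 11, 12, 12, 14, 15, 18, 19, 20, 21]

i=0 j=0: A[i]=0<=B[j]=7 take 0, i++
i=1 j=0: A[i]=3<=B[j]=7 take 3, i++
i=2 j=0: A[i]=8>B[j]=7 take 7, j++
i=2 j=1: A[i]=8<=B[j]=12 take 8, i++
i=3 j=1: A[i]=11<=B[j]=12 take 11, i++
i=4 j=1: A[i]=12<=B[j]=12 take 12, i++
i=5 j=1: A[i]=19>B[j]=12 take 12, j++
i=5 j=2: A[i]=19>B[j]=14 take 14, j++
i=5 j=3: A[i]=19>B[j]=15 take 15, j++
i=5 j=4: A[i]=19>B[j]=18 take 18, j++
i=5 j=5: A[i]=19<=B[j]=26 take 19, i++
i=6 j=5: A[i]=20<=B[j]=26 take 20, i++
i=7 j=5: A[i]=21<=B[j]=26 take 21, i++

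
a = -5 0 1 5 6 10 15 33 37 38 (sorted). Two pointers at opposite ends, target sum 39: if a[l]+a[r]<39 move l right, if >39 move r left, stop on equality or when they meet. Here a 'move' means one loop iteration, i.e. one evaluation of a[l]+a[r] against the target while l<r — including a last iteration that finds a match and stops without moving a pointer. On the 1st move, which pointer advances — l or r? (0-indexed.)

l

[0,9] -5+38=33 <39 → l++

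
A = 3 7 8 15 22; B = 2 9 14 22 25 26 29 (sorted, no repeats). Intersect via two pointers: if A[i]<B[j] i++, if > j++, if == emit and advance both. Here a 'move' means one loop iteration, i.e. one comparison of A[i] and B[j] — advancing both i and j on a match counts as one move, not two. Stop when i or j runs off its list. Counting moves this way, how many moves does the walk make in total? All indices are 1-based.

8 moves

i=1 j=1: 3>2, j++
i=1 j=2: 3<9, i++
i=2 j=2: 7<9, i++
i=3 j=2: 8<9, i++
i=4 j=2: 15>9, j++
i=4 j=3: 15>14, j++
i=4 j=4: 15<22, i++
i=5 j=4: 22==22 emit, i++,j++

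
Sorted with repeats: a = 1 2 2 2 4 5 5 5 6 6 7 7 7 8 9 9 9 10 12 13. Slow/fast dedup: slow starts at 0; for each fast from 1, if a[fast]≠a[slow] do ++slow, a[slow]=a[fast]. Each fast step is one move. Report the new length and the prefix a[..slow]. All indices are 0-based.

length 11; prefix = [1, 2, 4, 5, 6, 7, 8, 9, 10, 12, 13]

(s=0,f=1) a[fast]=2≠a[slow]=1 write a[1]=2 → slow++,fast++
(s=1,f=2) a[fast]=2=a[slow] dup → fast++
(s=1,f=3) a[fast]=2=a[slow] dup → fast++
(s=1,f=4) a[fast]=4≠a[slow]=2 write a[2]=4 → slow++,fast++
(s=2,f=5) a[fast]=5≠a[slow]=4 write a[3]=5 → slow++,fast++
(s=3,f=6) a[fast]=5=a[slow] dup → fast++
(s=3,f=7) a[fast]=5=a[slow] dup → fast++
(s=3,f=8) a[fast]=6≠a[slow]=5 write a[4]=6 → slow++,fast++
(s=4,f=9) a[fast]=6=a[slow] dup → fast++
(s=4,f=10) a[fast]=7≠a[slow]=6 write a[5]=7 → slow++,fast++
(s=5,f=11) a[fast]=7=a[slow] dup → fast++
(s=5,f=12) a[fast]=7=a[slow] dup → fast++
(s=5,f=13) a[fast]=8≠a[slow]=7 write a[6]=8 → slow++,fast++
(s=6,f=14) a[fast]=9≠a[slow]=8 write a[7]=9 → slow++,fast++
(s=7,f=15) a[fast]=9=a[slow] dup → fast++
(s=7,f=16) a[fast]=9=a[slow] dup → fast++
(s=7,f=17) a[fast]=10≠a[slow]=9 write a[8]=10 → slow++,fast++
(s=8,f=18) a[fast]=12≠a[slow]=10 write a[9]=12 → slow++,fast++
(s=9,f=19) a[fast]=13≠a[slow]=12 write a[10]=13 → slow++,fast++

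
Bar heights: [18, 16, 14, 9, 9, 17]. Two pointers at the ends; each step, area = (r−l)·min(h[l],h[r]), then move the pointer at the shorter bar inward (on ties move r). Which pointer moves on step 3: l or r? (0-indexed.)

r

l=0 r=5: min(18,17)*5=85 best=85 *, r--
l=0 r=4: min(18,9)*4=36 best=85, r--
l=0 r=3: min(18,9)*3=27 best=85, r--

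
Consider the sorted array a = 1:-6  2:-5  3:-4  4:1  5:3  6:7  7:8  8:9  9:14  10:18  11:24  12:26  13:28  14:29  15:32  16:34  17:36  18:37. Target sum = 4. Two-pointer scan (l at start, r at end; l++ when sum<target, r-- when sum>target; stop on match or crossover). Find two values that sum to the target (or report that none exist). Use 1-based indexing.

l=1 r=18: -6+37=31 >4, r--
l=1 r=17: -6+36=30 >4, r--
l=1 r=16: -6+34=28 >4, r--
l=1 r=15: -6+32=26 >4, r--
l=1 r=14: -6+29=23 >4, r--
l=1 r=13: -6+28=22 >4, r--
l=1 r=12: -6+26=20 >4, r--
l=1 r=11: -6+24=18 >4, r--
l=1 r=10: -6+18=12 >4, r--
l=1 r=9: -6+14=8 >4, r--
l=1 r=8: -6+9=3 <4, l++
l=2 r=8: -5+9=4, found

(-5, 9)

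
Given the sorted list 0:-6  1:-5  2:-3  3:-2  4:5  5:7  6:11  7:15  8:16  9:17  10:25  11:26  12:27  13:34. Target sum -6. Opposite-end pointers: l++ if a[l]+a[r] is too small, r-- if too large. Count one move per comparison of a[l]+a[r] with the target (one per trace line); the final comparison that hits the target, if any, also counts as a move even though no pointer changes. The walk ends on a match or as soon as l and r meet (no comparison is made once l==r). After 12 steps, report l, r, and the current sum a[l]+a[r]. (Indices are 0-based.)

l=2, r=3, sum=-5

[0,13] -6+34=28 >-6 → r--
[0,12] -6+27=21 >-6 → r--
[0,11] -6+26=20 >-6 → r--
[0,10] -6+25=19 >-6 → r--
[0,9] -6+17=11 >-6 → r--
[0,8] -6+16=10 >-6 → r--
[0,7] -6+15=9 >-6 → r--
[0,6] -6+11=5 >-6 → r--
[0,5] -6+7=1 >-6 → r--
[0,4] -6+5=-1 >-6 → r--
[0,3] -6+-2=-8 <-6 → l++
[1,3] -5+-2=-7 <-6 → l++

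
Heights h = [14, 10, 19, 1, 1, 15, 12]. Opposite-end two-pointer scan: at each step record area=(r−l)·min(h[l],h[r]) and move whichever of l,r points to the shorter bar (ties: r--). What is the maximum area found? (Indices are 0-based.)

[0,6] min(14,12)*6=72 best=72 * → r--
[0,5] min(14,15)*5=70 best=72 → l++
[1,5] min(10,15)*4=40 best=72 → l++
[2,5] min(19,15)*3=45 best=72 → r--
[2,4] min(19,1)*2=2 best=72 → r--
[2,3] min(19,1)*1=1 best=72 → r--

max area = 72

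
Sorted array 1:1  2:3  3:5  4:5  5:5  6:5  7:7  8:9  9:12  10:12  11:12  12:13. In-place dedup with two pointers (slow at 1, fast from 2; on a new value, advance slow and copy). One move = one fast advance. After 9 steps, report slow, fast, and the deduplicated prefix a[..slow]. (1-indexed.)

slow=6, fast=11, prefix=[1, 3, 5, 7, 9, 12]

slow=1 fast=2: a[fast]=3≠a[slow]=1 write a[2]=3, slow++,fast++
slow=2 fast=3: a[fast]=5≠a[slow]=3 write a[3]=5, slow++,fast++
slow=3 fast=4: a[fast]=5=a[slow] dup, fast++
slow=3 fast=5: a[fast]=5=a[slow] dup, fast++
slow=3 fast=6: a[fast]=5=a[slow] dup, fast++
slow=3 fast=7: a[fast]=7≠a[slow]=5 write a[4]=7, slow++,fast++
slow=4 fast=8: a[fast]=9≠a[slow]=7 write a[5]=9, slow++,fast++
slow=5 fast=9: a[fast]=12≠a[slow]=9 write a[6]=12, slow++,fast++
slow=6 fast=10: a[fast]=12=a[slow] dup, fast++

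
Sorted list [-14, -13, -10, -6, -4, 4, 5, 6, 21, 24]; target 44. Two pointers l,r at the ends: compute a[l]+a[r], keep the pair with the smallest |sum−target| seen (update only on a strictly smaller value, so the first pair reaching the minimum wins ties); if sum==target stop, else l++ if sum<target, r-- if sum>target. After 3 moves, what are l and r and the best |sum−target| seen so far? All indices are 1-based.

[1,10] -14+24=10 d=34 * → l++
[2,10] -13+24=11 d=33 * → l++
[3,10] -10+24=14 d=30 * → l++

l=4, r=10, best |Δ|=30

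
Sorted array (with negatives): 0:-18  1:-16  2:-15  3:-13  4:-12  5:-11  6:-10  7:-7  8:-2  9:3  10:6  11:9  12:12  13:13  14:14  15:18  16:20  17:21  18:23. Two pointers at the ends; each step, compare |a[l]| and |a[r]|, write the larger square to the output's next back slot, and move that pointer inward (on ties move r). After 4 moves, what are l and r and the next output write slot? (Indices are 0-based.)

[0,18] |-18|<=|23| out[18]=529 → r--
[0,17] |-18|<=|21| out[17]=441 → r--
[0,16] |-18|<=|20| out[16]=400 → r--
[0,15] |-18|<=|18| out[15]=324 → r--

l=0, r=14, next write slot=14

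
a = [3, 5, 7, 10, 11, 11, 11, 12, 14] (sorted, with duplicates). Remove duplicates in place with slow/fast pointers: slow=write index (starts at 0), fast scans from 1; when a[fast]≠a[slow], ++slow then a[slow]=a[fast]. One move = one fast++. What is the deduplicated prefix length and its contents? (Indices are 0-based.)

(s=0,f=1) a[fast]=5≠a[slow]=3 write a[1]=5 → slow++,fast++
(s=1,f=2) a[fast]=7≠a[slow]=5 write a[2]=7 → slow++,fast++
(s=2,f=3) a[fast]=10≠a[slow]=7 write a[3]=10 → slow++,fast++
(s=3,f=4) a[fast]=11≠a[slow]=10 write a[4]=11 → slow++,fast++
(s=4,f=5) a[fast]=11=a[slow] dup → fast++
(s=4,f=6) a[fast]=11=a[slow] dup → fast++
(s=4,f=7) a[fast]=12≠a[slow]=11 write a[5]=12 → slow++,fast++
(s=5,f=8) a[fast]=14≠a[slow]=12 write a[6]=14 → slow++,fast++

length 7; prefix = [3, 5, 7, 10, 11, 12, 14]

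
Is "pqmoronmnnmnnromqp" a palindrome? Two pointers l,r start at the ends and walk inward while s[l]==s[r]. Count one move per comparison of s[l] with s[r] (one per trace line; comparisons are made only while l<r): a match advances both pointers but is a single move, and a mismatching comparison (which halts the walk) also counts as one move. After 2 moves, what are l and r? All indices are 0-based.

[0,17] 'p'=='p' → l++,r--
[1,16] 'q'=='q' → l++,r--

l=2, r=15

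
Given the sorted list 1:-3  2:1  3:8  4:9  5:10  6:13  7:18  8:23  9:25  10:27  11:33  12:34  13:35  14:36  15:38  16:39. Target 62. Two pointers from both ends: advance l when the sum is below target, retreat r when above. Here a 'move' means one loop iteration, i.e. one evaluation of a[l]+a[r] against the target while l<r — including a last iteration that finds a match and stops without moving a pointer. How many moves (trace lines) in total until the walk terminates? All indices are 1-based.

l=1 r=16: -3+39=36 <62, l++
l=2 r=16: 1+39=40 <62, l++
l=3 r=16: 8+39=47 <62, l++
l=4 r=16: 9+39=48 <62, l++
l=5 r=16: 10+39=49 <62, l++
l=6 r=16: 13+39=52 <62, l++
l=7 r=16: 18+39=57 <62, l++
l=8 r=16: 23+39=62, found

8 moves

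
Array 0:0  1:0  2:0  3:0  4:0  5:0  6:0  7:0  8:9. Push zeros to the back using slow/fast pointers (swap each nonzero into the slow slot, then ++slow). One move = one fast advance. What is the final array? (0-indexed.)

[9, 0, 0, 0, 0, 0, 0, 0, 0]

(s=0,f=0) a[fast]=0 → fast++
(s=0,f=1) a[fast]=0 → fast++
(s=0,f=2) a[fast]=0 → fast++
(s=0,f=3) a[fast]=0 → fast++
(s=0,f=4) a[fast]=0 → fast++
(s=0,f=5) a[fast]=0 → fast++
(s=0,f=6) a[fast]=0 → fast++
(s=0,f=7) a[fast]=0 → fast++
(s=0,f=8) a[fast]=9≠0 swap→a[0]=9 → slow++,fast++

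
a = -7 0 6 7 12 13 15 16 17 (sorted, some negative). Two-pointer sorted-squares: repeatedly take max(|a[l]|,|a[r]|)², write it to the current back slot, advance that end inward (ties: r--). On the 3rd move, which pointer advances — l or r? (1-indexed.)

l=1 r=9: |-7|<=|17| out[9]=289, r--
l=1 r=8: |-7|<=|16| out[8]=256, r--
l=1 r=7: |-7|<=|15| out[7]=225, r--

r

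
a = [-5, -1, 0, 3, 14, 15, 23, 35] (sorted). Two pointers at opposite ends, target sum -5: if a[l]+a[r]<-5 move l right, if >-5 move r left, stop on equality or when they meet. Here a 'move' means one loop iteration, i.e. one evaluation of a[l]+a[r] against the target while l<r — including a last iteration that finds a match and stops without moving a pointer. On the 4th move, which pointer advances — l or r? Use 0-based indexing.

r

[0,7] -5+35=30 >-5 → r--
[0,6] -5+23=18 >-5 → r--
[0,5] -5+15=10 >-5 → r--
[0,4] -5+14=9 >-5 → r--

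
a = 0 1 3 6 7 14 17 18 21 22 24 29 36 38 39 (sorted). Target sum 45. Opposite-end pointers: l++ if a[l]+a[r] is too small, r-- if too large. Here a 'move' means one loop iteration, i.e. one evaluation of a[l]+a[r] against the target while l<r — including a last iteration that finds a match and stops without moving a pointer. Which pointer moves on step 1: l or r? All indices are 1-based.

l

[1,15] 0+39=39 <45 → l++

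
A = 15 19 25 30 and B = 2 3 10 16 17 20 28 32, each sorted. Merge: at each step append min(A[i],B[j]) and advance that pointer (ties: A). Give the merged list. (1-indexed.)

[2, 3, 10, 15, 16, 17, 19, 20, 25, 28, 30, 32]

i=1 j=1: A[i]=15>B[j]=2 take 2, j++
i=1 j=2: A[i]=15>B[j]=3 take 3, j++
i=1 j=3: A[i]=15>B[j]=10 take 10, j++
i=1 j=4: A[i]=15<=B[j]=16 take 15, i++
i=2 j=4: A[i]=19>B[j]=16 take 16, j++
i=2 j=5: A[i]=19>B[j]=17 take 17, j++
i=2 j=6: A[i]=19<=B[j]=20 take 19, i++
i=3 j=6: A[i]=25>B[j]=20 take 20, j++
i=3 j=7: A[i]=25<=B[j]=28 take 25, i++
i=4 j=7: A[i]=30>B[j]=28 take 28, j++
i=4 j=8: A[i]=30<=B[j]=32 take 30, i++
i=5 j=8: A done, take B[j]=32, j++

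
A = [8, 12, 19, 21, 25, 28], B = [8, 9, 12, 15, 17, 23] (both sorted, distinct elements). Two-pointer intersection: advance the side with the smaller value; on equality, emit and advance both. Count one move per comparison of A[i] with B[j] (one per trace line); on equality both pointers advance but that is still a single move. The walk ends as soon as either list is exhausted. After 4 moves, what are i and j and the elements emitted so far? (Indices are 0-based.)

i=2, j=4, emitted=[8, 12]

[i=0,j=0] 8==8 emit → i++,j++
[i=1,j=1] 12>9 → j++
[i=1,j=2] 12==12 emit → i++,j++
[i=2,j=3] 19>15 → j++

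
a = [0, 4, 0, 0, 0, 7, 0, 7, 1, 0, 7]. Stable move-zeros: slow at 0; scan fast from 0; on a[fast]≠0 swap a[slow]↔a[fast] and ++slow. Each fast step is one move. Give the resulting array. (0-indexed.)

[4, 7, 7, 1, 7, 0, 0, 0, 0, 0, 0]

(s=0,f=0) a[fast]=0 → fast++
(s=0,f=1) a[fast]=4≠0 swap→a[0]=4 → slow++,fast++
(s=1,f=2) a[fast]=0 → fast++
(s=1,f=3) a[fast]=0 → fast++
(s=1,f=4) a[fast]=0 → fast++
(s=1,f=5) a[fast]=7≠0 swap→a[1]=7 → slow++,fast++
(s=2,f=6) a[fast]=0 → fast++
(s=2,f=7) a[fast]=7≠0 swap→a[2]=7 → slow++,fast++
(s=3,f=8) a[fast]=1≠0 swap→a[3]=1 → slow++,fast++
(s=4,f=9) a[fast]=0 → fast++
(s=4,f=10) a[fast]=7≠0 swap→a[4]=7 → slow++,fast++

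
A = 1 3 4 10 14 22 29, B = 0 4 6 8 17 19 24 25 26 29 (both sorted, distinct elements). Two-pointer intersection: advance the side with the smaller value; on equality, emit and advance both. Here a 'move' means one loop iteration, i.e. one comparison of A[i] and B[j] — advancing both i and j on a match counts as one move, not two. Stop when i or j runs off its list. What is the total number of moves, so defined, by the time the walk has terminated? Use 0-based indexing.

15 moves

[i=0,j=0] 1>0 → j++
[i=0,j=1] 1<4 → i++
[i=1,j=1] 3<4 → i++
[i=2,j=1] 4==4 emit → i++,j++
[i=3,j=2] 10>6 → j++
[i=3,j=3] 10>8 → j++
[i=3,j=4] 10<17 → i++
[i=4,j=4] 14<17 → i++
[i=5,j=4] 22>17 → j++
[i=5,j=5] 22>19 → j++
[i=5,j=6] 22<24 → i++
[i=6,j=6] 29>24 → j++
[i=6,j=7] 29>25 → j++
[i=6,j=8] 29>26 → j++
[i=6,j=9] 29==29 emit → i++,j++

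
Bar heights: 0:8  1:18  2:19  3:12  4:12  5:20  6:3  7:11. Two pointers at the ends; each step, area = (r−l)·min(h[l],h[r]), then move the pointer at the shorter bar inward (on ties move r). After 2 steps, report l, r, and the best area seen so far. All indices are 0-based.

l=1, r=6, best area=66

[0,7] min(8,11)*7=56 best=56 * → l++
[1,7] min(18,11)*6=66 best=66 * → r--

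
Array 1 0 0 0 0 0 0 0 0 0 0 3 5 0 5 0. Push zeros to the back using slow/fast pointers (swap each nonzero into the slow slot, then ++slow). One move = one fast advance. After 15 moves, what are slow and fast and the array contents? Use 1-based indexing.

slow=5, fast=16, a=[1, 3, 5, 5, 0, 0, 0, 0, 0, 0, 0, 0, 0, 0, 0, 0]

slow=1 fast=1: a[fast]=1≠0 swap→a[1]=1, slow++,fast++
slow=2 fast=2: a[fast]=0, fast++
slow=2 fast=3: a[fast]=0, fast++
slow=2 fast=4: a[fast]=0, fast++
slow=2 fast=5: a[fast]=0, fast++
slow=2 fast=6: a[fast]=0, fast++
slow=2 fast=7: a[fast]=0, fast++
slow=2 fast=8: a[fast]=0, fast++
slow=2 fast=9: a[fast]=0, fast++
slow=2 fast=10: a[fast]=0, fast++
slow=2 fast=11: a[fast]=0, fast++
slow=2 fast=12: a[fast]=3≠0 swap→a[2]=3, slow++,fast++
slow=3 fast=13: a[fast]=5≠0 swap→a[3]=5, slow++,fast++
slow=4 fast=14: a[fast]=0, fast++
slow=4 fast=15: a[fast]=5≠0 swap→a[4]=5, slow++,fast++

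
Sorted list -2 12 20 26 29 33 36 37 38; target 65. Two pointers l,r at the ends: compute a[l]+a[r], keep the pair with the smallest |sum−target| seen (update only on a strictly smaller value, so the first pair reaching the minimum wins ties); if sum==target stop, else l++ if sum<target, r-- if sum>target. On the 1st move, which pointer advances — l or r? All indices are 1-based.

[1,9] -2+38=36 d=29 * → l++

l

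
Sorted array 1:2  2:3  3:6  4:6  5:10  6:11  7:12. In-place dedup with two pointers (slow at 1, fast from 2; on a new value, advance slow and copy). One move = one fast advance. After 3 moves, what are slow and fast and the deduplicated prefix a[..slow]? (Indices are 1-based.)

(s=1,f=2) a[fast]=3≠a[slow]=2 write a[2]=3 → slow++,fast++
(s=2,f=3) a[fast]=6≠a[slow]=3 write a[3]=6 → slow++,fast++
(s=3,f=4) a[fast]=6=a[slow] dup → fast++

slow=3, fast=5, prefix=[2, 3, 6]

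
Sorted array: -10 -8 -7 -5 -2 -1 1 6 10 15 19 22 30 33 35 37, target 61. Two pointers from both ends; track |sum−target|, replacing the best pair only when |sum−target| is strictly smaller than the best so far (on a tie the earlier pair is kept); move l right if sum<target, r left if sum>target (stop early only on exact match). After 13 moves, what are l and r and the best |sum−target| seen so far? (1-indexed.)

l=13, r=15, best |Δ|=2

l=1 r=16: -10+37=27 d=34 *, l++
l=2 r=16: -8+37=29 d=32 *, l++
l=3 r=16: -7+37=30 d=31 *, l++
l=4 r=16: -5+37=32 d=29 *, l++
l=5 r=16: -2+37=35 d=26 *, l++
l=6 r=16: -1+37=36 d=25 *, l++
l=7 r=16: 1+37=38 d=23 *, l++
l=8 r=16: 6+37=43 d=18 *, l++
l=9 r=16: 10+37=47 d=14 *, l++
l=10 r=16: 15+37=52 d=9 *, l++
l=11 r=16: 19+37=56 d=5 *, l++
l=12 r=16: 22+37=59 d=2 *, l++
l=13 r=16: 30+37=67 d=6, r--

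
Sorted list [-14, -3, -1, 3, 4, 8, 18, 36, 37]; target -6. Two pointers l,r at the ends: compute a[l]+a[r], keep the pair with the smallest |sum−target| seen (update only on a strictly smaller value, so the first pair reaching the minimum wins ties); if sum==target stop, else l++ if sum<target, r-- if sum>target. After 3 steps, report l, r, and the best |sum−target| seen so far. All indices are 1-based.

l=1, r=6, best |Δ|=10

l=1 r=9: -14+37=23 d=29 *, r--
l=1 r=8: -14+36=22 d=28 *, r--
l=1 r=7: -14+18=4 d=10 *, r--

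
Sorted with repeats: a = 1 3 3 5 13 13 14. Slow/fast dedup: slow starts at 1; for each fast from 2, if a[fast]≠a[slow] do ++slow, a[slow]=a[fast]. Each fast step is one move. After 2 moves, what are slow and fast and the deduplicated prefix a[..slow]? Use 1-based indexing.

slow=1 fast=2: a[fast]=3≠a[slow]=1 write a[2]=3, slow++,fast++
slow=2 fast=3: a[fast]=3=a[slow] dup, fast++

slow=2, fast=4, prefix=[1, 3]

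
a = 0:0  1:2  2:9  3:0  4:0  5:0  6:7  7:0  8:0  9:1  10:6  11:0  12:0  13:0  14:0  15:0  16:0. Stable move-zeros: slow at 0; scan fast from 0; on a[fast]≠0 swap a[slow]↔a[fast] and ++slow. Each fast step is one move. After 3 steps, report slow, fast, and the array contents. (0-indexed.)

(s=0,f=0) a[fast]=0 → fast++
(s=0,f=1) a[fast]=2≠0 swap→a[0]=2 → slow++,fast++
(s=1,f=2) a[fast]=9≠0 swap→a[1]=9 → slow++,fast++

slow=2, fast=3, a=[2, 9, 0, 0, 0, 0, 7, 0, 0, 1, 6, 0, 0, 0, 0, 0, 0]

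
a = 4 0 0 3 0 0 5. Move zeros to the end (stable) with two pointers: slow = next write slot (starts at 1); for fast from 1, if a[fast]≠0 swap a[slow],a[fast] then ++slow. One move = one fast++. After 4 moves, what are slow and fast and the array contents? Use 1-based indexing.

slow=1 fast=1: a[fast]=4≠0 swap→a[1]=4, slow++,fast++
slow=2 fast=2: a[fast]=0, fast++
slow=2 fast=3: a[fast]=0, fast++
slow=2 fast=4: a[fast]=3≠0 swap→a[2]=3, slow++,fast++

slow=3, fast=5, a=[4, 3, 0, 0, 0, 0, 5]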